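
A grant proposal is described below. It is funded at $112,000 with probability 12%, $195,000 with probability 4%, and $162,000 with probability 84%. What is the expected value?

$157,320

EV = 0.12 × 112000 + 0.04 × 195000 + 0.84 × 162000 = 13440 + 7800 + 136080 = 157320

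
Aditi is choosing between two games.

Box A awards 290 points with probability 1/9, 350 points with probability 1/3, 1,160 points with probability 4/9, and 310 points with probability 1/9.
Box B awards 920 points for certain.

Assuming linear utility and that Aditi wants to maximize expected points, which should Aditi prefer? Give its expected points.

Box A = 1/9 × 290 + 1/3 × 350 + 4/9 × 1160 + 1/9 × 310 = 32.2222 + 116.6667 + 515.5556 + 34.4444 = 698.8889
Box B: 920 (certain)

Box B (920 points)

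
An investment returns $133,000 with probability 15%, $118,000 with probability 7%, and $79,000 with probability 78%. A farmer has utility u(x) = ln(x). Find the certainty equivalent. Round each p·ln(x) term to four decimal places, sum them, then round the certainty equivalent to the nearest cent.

E[u] = 0.15·ln(133000) + 0.07·ln(118000) + 0.78·ln(79000) = 1.7697 + 0.8175 + 8.7962 = 11.3834
CE = e^11.3834 ≈ 87851.22

$87,851.22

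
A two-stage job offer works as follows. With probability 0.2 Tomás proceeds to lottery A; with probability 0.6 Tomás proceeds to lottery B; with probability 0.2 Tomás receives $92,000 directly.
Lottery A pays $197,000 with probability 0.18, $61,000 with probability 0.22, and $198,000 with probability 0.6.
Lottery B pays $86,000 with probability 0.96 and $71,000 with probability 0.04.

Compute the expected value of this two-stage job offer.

EV(A) = 0.18 × 197000 + 0.22 × 61000 + 0.6 × 198000 = 35460 + 13420 + 118800 = 167680
EV(B) = 0.96 × 86000 + 0.04 × 71000 = 82560 + 2840 = 85400
Branch C: 92000 (certain)
Overall = 0.2 × 167680 + 0.6 × 85400 + 0.2 × 92000 = 33536 + 51240 + 18400 = 103176

$103,176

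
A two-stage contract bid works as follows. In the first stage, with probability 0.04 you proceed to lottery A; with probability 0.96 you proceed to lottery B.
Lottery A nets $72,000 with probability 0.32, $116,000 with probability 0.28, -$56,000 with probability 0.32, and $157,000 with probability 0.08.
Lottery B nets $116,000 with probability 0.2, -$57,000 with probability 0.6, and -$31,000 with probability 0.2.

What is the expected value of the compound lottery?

EV(A) = 0.32 × 72000 + 0.28 × 116000 + 0.32 × (-56000) + 0.08 × 157000 = 23040 + 32480 − 17920 + 12560 = 50160
EV(B) = 0.2 × 116000 + 0.6 × (-57000) + 0.2 × (-31000) = 23200 − 34200 − 6200 = -17200
Overall = 0.04 × 50160 + 0.96 × (-17200) = 2006.4 − 16512 = -14505.6

-$14,505.60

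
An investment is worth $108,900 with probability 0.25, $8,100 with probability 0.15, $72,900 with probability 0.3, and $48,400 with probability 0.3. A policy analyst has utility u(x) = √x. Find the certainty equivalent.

E[u] = 0.25·√108900 + 0.15·√8100 + 0.3·√72900 + 0.3·√48400 = 0.25·330 + 0.15·90 + 0.3·270 + 0.3·220 = 243
CE = (243)² = 59049

$59,049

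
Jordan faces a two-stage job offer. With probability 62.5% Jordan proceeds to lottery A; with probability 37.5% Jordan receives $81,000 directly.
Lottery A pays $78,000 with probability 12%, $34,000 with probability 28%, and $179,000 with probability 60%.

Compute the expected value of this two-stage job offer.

$109,300

EV(A) = 0.12 × 78000 + 0.28 × 34000 + 0.6 × 179000 = 9360 + 9520 + 107400 = 126280
Branch B: 81000 (certain)
Overall = 0.625 × 126280 + 0.375 × 81000 = 78925 + 30375 = 109300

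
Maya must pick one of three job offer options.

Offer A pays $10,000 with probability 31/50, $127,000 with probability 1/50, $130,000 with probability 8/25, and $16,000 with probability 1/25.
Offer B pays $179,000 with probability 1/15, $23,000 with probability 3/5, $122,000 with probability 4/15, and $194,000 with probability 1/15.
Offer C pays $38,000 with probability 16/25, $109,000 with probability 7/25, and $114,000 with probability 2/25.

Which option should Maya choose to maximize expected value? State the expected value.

Offer B ($71,200)

Offer A = 31/50 × 10000 + 1/50 × 127000 + 8/25 × 130000 + 1/25 × 16000 = 6200 + 2540 + 41600 + 640 = 50980
Offer B = 1/15 × 179000 + 3/5 × 23000 + 4/15 × 122000 + 1/15 × 194000 = 11933.3333 + 13800 + 32533.3333 + 12933.3333 = 71200
Offer C = 16/25 × 38000 + 7/25 × 109000 + 2/25 × 114000 = 24320 + 30520 + 9120 = 63960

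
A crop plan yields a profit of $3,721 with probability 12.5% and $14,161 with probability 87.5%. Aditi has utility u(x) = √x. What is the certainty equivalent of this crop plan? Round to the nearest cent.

$12,488.06

E[u] = 0.125·√3721 + 0.875·√14161 = 0.125·61 + 0.875·119 = 111.75
CE = (111.75)² = 12488.0625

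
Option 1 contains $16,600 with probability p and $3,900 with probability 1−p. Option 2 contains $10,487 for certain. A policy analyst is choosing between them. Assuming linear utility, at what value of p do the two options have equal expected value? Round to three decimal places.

p = 0.519

p·16600 + (1−p)·3900 = 10487
12700p + 3900 = 10487
p = (10487 − 3900) / 12700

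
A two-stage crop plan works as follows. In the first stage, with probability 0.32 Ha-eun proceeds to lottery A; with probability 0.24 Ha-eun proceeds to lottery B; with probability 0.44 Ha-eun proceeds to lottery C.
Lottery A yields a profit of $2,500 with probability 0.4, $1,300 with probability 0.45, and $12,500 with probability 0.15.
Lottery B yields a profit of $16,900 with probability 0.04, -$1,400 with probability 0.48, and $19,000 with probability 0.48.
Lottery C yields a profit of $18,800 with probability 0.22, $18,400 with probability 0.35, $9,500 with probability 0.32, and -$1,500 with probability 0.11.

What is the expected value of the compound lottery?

$9,215.40

EV(A) = 0.4 × 2500 + 0.45 × 1300 + 0.15 × 12500 = 1000 + 585 + 1875 = 3460
EV(B) = 0.04 × 16900 + 0.48 × (-1400) + 0.48 × 19000 = 676 − 672 + 9120 = 9124
EV(C) = 0.22 × 18800 + 0.35 × 18400 + 0.32 × 9500 + 0.11 × (-1500) = 4136 + 6440 + 3040 − 165 = 13451
Overall = 0.32 × 3460 + 0.24 × 9124 + 0.44 × 13451 = 1107.2 + 2189.76 + 5918.44 = 9215.4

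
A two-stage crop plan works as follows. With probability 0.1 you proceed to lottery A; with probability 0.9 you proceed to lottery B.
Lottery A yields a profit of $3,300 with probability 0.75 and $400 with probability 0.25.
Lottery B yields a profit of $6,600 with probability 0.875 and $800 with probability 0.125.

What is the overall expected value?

EV(A) = 0.75 × 3300 + 0.25 × 400 = 2475 + 100 = 2575
EV(B) = 0.875 × 6600 + 0.125 × 800 = 5775 + 100 = 5875
Overall = 0.1 × 2575 + 0.9 × 5875 = 257.5 + 5287.5 = 5545

$5,545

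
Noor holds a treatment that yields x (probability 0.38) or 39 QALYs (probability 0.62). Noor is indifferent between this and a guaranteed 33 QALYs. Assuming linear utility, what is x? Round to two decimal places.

x = 23.21 QALYs

0.38·x + 0.62·39 = 33
0.38·x = 33 − 24.18 = 8.82
x = 8.82 / 0.38 = 23.2105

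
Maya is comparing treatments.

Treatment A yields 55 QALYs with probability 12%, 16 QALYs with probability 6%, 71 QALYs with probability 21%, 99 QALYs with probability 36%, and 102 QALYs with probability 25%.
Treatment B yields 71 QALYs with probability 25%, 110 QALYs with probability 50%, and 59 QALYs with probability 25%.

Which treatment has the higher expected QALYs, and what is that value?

Treatment A = 0.12 × 55 + 0.06 × 16 + 0.21 × 71 + 0.36 × 99 + 0.25 × 102 = 6.6 + 0.96 + 14.91 + 35.64 + 25.5 = 83.61
Treatment B = 0.25 × 71 + 0.5 × 110 + 0.25 × 59 = 17.75 + 55 + 14.75 = 87.5

Treatment B (87.5 QALYs)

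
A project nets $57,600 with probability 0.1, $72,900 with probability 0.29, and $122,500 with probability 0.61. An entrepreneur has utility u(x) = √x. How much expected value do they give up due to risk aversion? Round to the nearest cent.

E[u] = 0.1·√57600 + 0.29·√72900 + 0.61·√122500 = 0.1·240 + 0.29·270 + 0.61·350 = 315.8
CE = (315.8)² = 99729.64
Risk premium = EV − CE = 101626 − 99729.64 = 1896.36

$1,896.36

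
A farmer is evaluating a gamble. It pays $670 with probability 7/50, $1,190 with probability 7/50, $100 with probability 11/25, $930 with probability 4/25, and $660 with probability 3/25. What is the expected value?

EV = 7/50 × 670 + 7/50 × 1190 + 11/25 × 100 + 4/25 × 930 + 3/25 × 660 = 93.8 + 166.6 + 44 + 148.8 + 79.2 = 532.4

$532.40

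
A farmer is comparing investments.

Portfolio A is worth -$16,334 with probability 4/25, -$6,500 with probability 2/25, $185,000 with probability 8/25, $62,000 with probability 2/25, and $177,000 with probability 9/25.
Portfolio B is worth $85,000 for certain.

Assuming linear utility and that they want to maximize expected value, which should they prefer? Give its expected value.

Portfolio A = 4/25 × (-16334) + 2/25 × (-6500) + 8/25 × 185000 + 2/25 × 62000 + 9/25 × 177000 = -2613.44 − 520 + 59200 + 4960 + 63720 = 124746.56
Portfolio B: 85000 (certain)

Portfolio A ($124,746.56)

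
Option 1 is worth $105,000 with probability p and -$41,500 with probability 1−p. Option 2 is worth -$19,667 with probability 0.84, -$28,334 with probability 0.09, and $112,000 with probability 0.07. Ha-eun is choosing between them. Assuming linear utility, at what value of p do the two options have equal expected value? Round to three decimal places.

EV(Option 2) = 0.84 × (-19667) + 0.09 × (-28334) + 0.07 × 112000 = -16520.28 − 2550.06 + 7840 = -11230.34
p·105000 + (1−p)·(-41500) = -11230.34
146500p − 41500 = -11230.34
p = (-11230.34 + 41500) / 146500

p = 0.207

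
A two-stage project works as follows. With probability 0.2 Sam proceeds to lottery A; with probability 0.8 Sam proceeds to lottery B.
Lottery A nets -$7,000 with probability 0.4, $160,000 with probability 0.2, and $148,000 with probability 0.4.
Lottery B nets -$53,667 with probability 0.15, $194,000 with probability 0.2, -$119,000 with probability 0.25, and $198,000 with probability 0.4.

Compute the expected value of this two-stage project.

EV(A) = 0.4 × (-7000) + 0.2 × 160000 + 0.4 × 148000 = -2800 + 32000 + 59200 = 88400
EV(B) = 0.15 × (-53667) + 0.2 × 194000 + 0.25 × (-119000) + 0.4 × 198000 = -8050.05 + 38800 − 29750 + 79200 = 80199.95
Overall = 0.2 × 88400 + 0.8 × 80199.95 = 17680 + 64159.96 = 81839.96

$81,839.96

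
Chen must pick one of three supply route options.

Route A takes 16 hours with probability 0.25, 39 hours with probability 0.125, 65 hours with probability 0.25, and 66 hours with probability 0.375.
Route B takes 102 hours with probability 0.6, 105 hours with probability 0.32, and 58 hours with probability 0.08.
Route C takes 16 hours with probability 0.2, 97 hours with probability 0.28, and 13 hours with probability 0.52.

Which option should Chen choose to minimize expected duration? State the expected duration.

Route A = 0.25 × 16 + 0.125 × 39 + 0.25 × 65 + 0.375 × 66 = 4 + 4.875 + 16.25 + 24.75 = 49.875
Route B = 0.6 × 102 + 0.32 × 105 + 0.08 × 58 = 61.2 + 33.6 + 4.64 = 99.44
Route C = 0.2 × 16 + 0.28 × 97 + 0.52 × 13 = 3.2 + 27.16 + 6.76 = 37.12

Route C (37.12 hours)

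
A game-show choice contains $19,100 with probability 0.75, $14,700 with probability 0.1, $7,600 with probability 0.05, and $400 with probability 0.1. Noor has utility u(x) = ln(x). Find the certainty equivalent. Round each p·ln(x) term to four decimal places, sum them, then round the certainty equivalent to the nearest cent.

E[u] = 0.75·ln(19100) + 0.1·ln(14700) + 0.05·ln(7600) + 0.1·ln(400) = 7.3931 + 0.9596 + 0.4468 + 0.5991 = 9.3986
CE = e^9.3986 ≈ 12071.47

$12,071.47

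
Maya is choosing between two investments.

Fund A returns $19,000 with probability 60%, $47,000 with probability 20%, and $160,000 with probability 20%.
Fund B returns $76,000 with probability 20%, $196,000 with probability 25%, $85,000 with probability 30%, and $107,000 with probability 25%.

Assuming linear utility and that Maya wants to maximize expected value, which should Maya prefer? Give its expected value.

Fund B ($116,450)

Fund A = 0.6 × 19000 + 0.2 × 47000 + 0.2 × 160000 = 11400 + 9400 + 32000 = 52800
Fund B = 0.2 × 76000 + 0.25 × 196000 + 0.3 × 85000 + 0.25 × 107000 = 15200 + 49000 + 25500 + 26750 = 116450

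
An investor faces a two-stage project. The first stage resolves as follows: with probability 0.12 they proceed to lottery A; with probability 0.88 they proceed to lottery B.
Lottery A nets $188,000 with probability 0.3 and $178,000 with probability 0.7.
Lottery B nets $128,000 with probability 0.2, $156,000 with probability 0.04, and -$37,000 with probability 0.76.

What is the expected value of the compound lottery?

EV(A) = 0.3 × 188000 + 0.7 × 178000 = 56400 + 124600 = 181000
EV(B) = 0.2 × 128000 + 0.04 × 156000 + 0.76 × (-37000) = 25600 + 6240 − 28120 = 3720
Overall = 0.12 × 181000 + 0.88 × 3720 = 21720 + 3273.6 = 24993.6

$24,993.60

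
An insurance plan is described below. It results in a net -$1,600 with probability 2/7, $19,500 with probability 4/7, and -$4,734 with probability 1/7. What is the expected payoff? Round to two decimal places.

$10,009.43

EV = 2/7 × (-1600) + 4/7 × 19500 + 1/7 × (-4734) = -457.1429 + 11142.8571 − 676.2857 = 10009.4286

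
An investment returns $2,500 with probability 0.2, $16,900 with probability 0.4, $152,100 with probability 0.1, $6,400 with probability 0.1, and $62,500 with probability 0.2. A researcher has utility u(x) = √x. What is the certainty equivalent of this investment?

$25,281

E[u] = 0.2·√2500 + 0.4·√16900 + 0.1·√152100 + 0.1·√6400 + 0.2·√62500 = 0.2·50 + 0.4·130 + 0.1·390 + 0.1·80 + 0.2·250 = 159
CE = (159)² = 25281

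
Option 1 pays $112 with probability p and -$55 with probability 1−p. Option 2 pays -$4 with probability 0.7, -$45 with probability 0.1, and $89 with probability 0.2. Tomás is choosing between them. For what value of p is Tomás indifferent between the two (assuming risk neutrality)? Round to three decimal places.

EV(Option 2) = 0.7 × (-4) + 0.1 × (-45) + 0.2 × 89 = -2.8 − 4.5 + 17.8 = 10.5
p·112 + (1−p)·(-55) = 10.5
167p − 55 = 10.5
p = (10.5 + 55) / 167

p = 0.392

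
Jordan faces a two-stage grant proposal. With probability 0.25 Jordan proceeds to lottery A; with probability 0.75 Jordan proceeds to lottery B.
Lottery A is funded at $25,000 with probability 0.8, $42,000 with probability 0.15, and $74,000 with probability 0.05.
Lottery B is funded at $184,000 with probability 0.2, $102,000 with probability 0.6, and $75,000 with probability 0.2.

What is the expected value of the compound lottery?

EV(A) = 0.8 × 25000 + 0.15 × 42000 + 0.05 × 74000 = 20000 + 6300 + 3700 = 30000
EV(B) = 0.2 × 184000 + 0.6 × 102000 + 0.2 × 75000 = 36800 + 61200 + 15000 = 113000
Overall = 0.25 × 30000 + 0.75 × 113000 = 7500 + 84750 = 92250

$92,250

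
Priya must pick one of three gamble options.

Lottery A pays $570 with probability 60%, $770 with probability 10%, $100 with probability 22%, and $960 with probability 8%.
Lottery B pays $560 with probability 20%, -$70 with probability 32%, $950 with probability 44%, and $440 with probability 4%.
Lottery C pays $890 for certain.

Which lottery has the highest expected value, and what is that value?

Lottery A = 0.6 × 570 + 0.1 × 770 + 0.22 × 100 + 0.08 × 960 = 342 + 77 + 22 + 76.8 = 517.8
Lottery B = 0.2 × 560 + 0.32 × (-70) + 0.44 × 950 + 0.04 × 440 = 112 − 22.4 + 418 + 17.6 = 525.2
Lottery C: 890 (certain)

Lottery C ($890)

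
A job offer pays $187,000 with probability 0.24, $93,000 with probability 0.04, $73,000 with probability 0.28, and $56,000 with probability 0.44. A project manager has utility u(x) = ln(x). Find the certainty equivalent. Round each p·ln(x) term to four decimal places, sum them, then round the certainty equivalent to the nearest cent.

E[u] = 0.24·ln(187000) + 0.04·ln(93000) + 0.28·ln(73000) + 0.44·ln(56000) = 2.9133 + 0.4576 + 3.1355 + 4.8106 = 11.3170
CE = e^11.3170 ≈ 82207.35

$82,207.35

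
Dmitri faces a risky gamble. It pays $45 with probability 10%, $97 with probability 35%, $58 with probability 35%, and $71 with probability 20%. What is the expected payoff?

EV = 0.1 × 45 + 0.35 × 97 + 0.35 × 58 + 0.2 × 71 = 4.5 + 33.95 + 20.3 + 14.2 = 72.95

$72.95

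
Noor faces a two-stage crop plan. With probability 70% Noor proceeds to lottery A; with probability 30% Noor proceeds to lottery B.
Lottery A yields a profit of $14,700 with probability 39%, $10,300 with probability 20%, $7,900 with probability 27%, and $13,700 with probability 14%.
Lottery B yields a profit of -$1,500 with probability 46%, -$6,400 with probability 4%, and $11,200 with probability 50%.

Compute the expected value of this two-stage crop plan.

$9,687

EV(A) = 0.39 × 14700 + 0.2 × 10300 + 0.27 × 7900 + 0.14 × 13700 = 5733 + 2060 + 2133 + 1918 = 11844
EV(B) = 0.46 × (-1500) + 0.04 × (-6400) + 0.5 × 11200 = -690 − 256 + 5600 = 4654
Overall = 0.7 × 11844 + 0.3 × 4654 = 8290.8 + 1396.2 = 9687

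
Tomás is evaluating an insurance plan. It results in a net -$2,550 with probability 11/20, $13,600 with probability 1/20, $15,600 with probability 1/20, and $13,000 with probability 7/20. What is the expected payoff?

EV = 11/20 × (-2550) + 1/20 × 13600 + 1/20 × 15600 + 7/20 × 13000 = -1402.5 + 680 + 780 + 4550 = 4607.5

$4,607.50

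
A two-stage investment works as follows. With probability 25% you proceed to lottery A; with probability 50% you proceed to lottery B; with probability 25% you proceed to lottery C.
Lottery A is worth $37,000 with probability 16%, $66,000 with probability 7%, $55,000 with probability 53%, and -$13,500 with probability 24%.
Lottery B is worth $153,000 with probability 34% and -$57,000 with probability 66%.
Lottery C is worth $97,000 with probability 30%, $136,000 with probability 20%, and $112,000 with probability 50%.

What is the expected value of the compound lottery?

$44,387.50

EV(A) = 0.16 × 37000 + 0.07 × 66000 + 0.53 × 55000 + 0.24 × (-13500) = 5920 + 4620 + 29150 − 3240 = 36450
EV(B) = 0.34 × 153000 + 0.66 × (-57000) = 52020 − 37620 = 14400
EV(C) = 0.3 × 97000 + 0.2 × 136000 + 0.5 × 112000 = 29100 + 27200 + 56000 = 112300
Overall = 0.25 × 36450 + 0.5 × 14400 + 0.25 × 112300 = 9112.5 + 7200 + 28075 = 44387.5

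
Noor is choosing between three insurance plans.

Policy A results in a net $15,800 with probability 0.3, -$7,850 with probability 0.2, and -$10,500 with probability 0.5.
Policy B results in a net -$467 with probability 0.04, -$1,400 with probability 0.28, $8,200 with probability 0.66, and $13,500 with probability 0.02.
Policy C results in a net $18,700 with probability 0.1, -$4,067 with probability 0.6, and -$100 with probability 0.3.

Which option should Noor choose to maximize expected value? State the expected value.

Policy A = 0.3 × 15800 + 0.2 × (-7850) + 0.5 × (-10500) = 4740 − 1570 − 5250 = -2080
Policy B = 0.04 × (-467) + 0.28 × (-1400) + 0.66 × 8200 + 0.02 × 13500 = -18.68 − 392 + 5412 + 270 = 5271.32
Policy C = 0.1 × 18700 + 0.6 × (-4067) + 0.3 × (-100) = 1870 − 2440.2 − 30 = -600.2

Policy B ($5,271.32)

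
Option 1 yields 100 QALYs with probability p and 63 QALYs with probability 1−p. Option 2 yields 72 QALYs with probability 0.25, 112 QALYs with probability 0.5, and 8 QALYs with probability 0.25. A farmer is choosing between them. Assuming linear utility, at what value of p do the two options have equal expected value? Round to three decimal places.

p = 0.351

EV(Option 2) = 0.25 × 72 + 0.5 × 112 + 0.25 × 8 = 18 + 56 + 2 = 76
p·100 + (1−p)·63 = 76
37p + 63 = 76
p = (76 − 63) / 37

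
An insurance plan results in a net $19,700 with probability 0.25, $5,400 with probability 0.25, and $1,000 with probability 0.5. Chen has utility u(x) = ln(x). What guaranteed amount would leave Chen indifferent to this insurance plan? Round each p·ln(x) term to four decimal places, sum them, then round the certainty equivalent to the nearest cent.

E[u] = 0.25·ln(19700) + 0.25·ln(5400) + 0.5·ln(1000) = 2.4721 + 2.1485 + 3.4539 = 8.0745
CE = e^8.0745 ≈ 3211.52

$3,211.52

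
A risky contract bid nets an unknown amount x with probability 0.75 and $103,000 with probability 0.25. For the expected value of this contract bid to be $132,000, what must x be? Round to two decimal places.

0.75·x + 0.25·103000 = 132000
0.75·x = 132000 − 25750 = 106250
x = 106250 / 0.75 = 141666.6667

x = $141,666.67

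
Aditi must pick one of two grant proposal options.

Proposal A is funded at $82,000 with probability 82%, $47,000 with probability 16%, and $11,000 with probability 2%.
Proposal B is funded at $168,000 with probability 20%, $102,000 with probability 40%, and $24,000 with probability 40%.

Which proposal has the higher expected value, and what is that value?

Proposal A = 0.82 × 82000 + 0.16 × 47000 + 0.02 × 11000 = 67240 + 7520 + 220 = 74980
Proposal B = 0.2 × 168000 + 0.4 × 102000 + 0.4 × 24000 = 33600 + 40800 + 9600 = 84000

Proposal B ($84,000)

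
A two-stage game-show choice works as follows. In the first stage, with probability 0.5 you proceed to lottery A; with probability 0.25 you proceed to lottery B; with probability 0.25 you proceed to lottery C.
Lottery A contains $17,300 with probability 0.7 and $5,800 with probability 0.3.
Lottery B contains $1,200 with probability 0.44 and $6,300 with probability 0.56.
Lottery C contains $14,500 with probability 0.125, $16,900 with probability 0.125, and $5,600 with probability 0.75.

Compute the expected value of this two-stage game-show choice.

EV(A) = 0.7 × 17300 + 0.3 × 5800 = 12110 + 1740 = 13850
EV(B) = 0.44 × 1200 + 0.56 × 6300 = 528 + 3528 = 4056
EV(C) = 0.125 × 14500 + 0.125 × 16900 + 0.75 × 5600 = 1812.5 + 2112.5 + 4200 = 8125
Overall = 0.5 × 13850 + 0.25 × 4056 + 0.25 × 8125 = 6925 + 1014 + 2031.25 = 9970.25

$9,970.25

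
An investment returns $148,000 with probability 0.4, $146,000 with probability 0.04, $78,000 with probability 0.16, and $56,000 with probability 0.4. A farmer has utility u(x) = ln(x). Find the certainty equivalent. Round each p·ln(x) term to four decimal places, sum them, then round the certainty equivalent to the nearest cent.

$90,508.59

E[u] = 0.4·ln(148000) + 0.04·ln(146000) + 0.16·ln(78000) + 0.4·ln(56000) = 4.7620 + 0.4757 + 1.8023 + 4.3732 = 11.4132
CE = e^11.4132 ≈ 90508.59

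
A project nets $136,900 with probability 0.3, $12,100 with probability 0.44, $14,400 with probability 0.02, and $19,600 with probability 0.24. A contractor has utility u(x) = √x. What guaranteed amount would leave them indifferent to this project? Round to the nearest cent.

$38,181.16

E[u] = 0.3·√136900 + 0.44·√12100 + 0.02·√14400 + 0.24·√19600 = 0.3·370 + 0.44·110 + 0.02·120 + 0.24·140 = 195.4
CE = (195.4)² = 38181.16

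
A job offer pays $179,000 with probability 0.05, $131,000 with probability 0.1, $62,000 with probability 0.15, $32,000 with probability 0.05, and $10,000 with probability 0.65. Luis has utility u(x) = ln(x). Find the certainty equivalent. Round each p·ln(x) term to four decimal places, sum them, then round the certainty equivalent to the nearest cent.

E[u] = 0.05·ln(179000) + 0.1·ln(131000) + 0.15·ln(62000) + 0.05·ln(32000) + 0.65·ln(10000) = 0.6048 + 1.1783 + 1.6552 + 0.5187 + 5.9867 = 9.9437
CE = e^9.9437 ≈ 20820.64

$20,820.64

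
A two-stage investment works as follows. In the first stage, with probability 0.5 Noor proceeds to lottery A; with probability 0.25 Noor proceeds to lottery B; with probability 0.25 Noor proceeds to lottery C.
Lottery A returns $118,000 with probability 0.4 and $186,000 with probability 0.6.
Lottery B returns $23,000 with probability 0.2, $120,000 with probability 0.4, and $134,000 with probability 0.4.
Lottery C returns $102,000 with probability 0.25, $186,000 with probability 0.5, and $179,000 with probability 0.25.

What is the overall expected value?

EV(A) = 0.4 × 118000 + 0.6 × 186000 = 47200 + 111600 = 158800
EV(B) = 0.2 × 23000 + 0.4 × 120000 + 0.4 × 134000 = 4600 + 48000 + 53600 = 106200
EV(C) = 0.25 × 102000 + 0.5 × 186000 + 0.25 × 179000 = 25500 + 93000 + 44750 = 163250
Overall = 0.5 × 158800 + 0.25 × 106200 + 0.25 × 163250 = 79400 + 26550 + 40812.5 = 146762.5

$146,762.50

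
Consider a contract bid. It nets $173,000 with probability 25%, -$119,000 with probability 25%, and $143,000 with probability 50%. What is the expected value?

$85,000

EV = 0.25 × 173000 + 0.25 × (-119000) + 0.5 × 143000 = 43250 − 29750 + 71500 = 85000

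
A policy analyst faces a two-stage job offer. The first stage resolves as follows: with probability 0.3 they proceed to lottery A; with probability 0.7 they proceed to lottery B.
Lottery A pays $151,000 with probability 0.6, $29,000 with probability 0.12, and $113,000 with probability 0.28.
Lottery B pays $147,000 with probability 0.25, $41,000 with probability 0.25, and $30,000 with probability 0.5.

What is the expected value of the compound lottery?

EV(A) = 0.6 × 151000 + 0.12 × 29000 + 0.28 × 113000 = 90600 + 3480 + 31640 = 125720
EV(B) = 0.25 × 147000 + 0.25 × 41000 + 0.5 × 30000 = 36750 + 10250 + 15000 = 62000
Overall = 0.3 × 125720 + 0.7 × 62000 = 37716 + 43400 = 81116

$81,116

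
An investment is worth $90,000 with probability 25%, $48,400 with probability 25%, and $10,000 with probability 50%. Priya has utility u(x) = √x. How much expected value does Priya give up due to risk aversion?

$7,200

E[u] = 0.25·√90000 + 0.25·√48400 + 0.5·√10000 = 0.25·300 + 0.25·220 + 0.5·100 = 180
CE = (180)² = 32400
Risk premium = EV − CE = 39600 − 32400 = 7200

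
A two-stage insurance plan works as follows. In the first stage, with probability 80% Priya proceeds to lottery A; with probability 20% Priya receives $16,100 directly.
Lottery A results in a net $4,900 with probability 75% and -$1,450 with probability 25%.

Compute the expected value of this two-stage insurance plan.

EV(A) = 0.75 × 4900 + 0.25 × (-1450) = 3675 − 362.5 = 3312.5
Branch B: 16100 (certain)
Overall = 0.8 × 3312.5 + 0.2 × 16100 = 2650 + 3220 = 5870

$5,870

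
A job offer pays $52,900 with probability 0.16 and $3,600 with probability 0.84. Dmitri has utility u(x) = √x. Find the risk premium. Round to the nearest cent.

$3,884.16

E[u] = 0.16·√52900 + 0.84·√3600 = 0.16·230 + 0.84·60 = 87.2
CE = (87.2)² = 7603.84
Risk premium = EV − CE = 11488 − 7603.84 = 3884.16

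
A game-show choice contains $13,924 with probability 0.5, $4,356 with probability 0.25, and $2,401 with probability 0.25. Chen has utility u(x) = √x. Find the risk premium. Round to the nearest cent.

E[u] = 0.5·√13924 + 0.25·√4356 + 0.25·√2401 = 0.5·118 + 0.25·66 + 0.25·49 = 87.75
CE = (87.75)² = 7700.0625
Risk premium = EV − CE = 8651.25 − 7700.0625 = 951.1875

$951.19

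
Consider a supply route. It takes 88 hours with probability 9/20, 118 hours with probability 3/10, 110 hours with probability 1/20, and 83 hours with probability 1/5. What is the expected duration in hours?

EV = 9/20 × 88 + 3/10 × 118 + 1/20 × 110 + 1/5 × 83 = 39.6 + 35.4 + 5.5 + 16.6 = 97.1

97.1 hours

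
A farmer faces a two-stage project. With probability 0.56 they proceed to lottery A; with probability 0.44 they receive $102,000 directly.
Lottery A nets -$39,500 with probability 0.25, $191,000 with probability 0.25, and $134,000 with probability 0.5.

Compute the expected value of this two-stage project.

EV(A) = 0.25 × (-39500) + 0.25 × 191000 + 0.5 × 134000 = -9875 + 47750 + 67000 = 104875
Branch B: 102000 (certain)
Overall = 0.56 × 104875 + 0.44 × 102000 = 58730 + 44880 = 103610

$103,610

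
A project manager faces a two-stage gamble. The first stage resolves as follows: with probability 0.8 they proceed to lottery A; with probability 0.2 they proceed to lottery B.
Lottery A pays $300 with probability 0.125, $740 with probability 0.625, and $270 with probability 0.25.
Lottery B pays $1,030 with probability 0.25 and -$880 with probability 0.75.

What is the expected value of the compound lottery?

EV(A) = 0.125 × 300 + 0.625 × 740 + 0.25 × 270 = 37.5 + 462.5 + 67.5 = 567.5
EV(B) = 0.25 × 1030 + 0.75 × (-880) = 257.5 − 660 = -402.5
Overall = 0.8 × 567.5 + 0.2 × (-402.5) = 454 − 80.5 = 373.5

$373.50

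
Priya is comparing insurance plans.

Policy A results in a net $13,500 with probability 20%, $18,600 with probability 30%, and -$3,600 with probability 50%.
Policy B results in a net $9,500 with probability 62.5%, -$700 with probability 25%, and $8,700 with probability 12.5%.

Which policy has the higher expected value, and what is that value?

Policy B ($6,850)

Policy A = 0.2 × 13500 + 0.3 × 18600 + 0.5 × (-3600) = 2700 + 5580 − 1800 = 6480
Policy B = 0.625 × 9500 + 0.25 × (-700) + 0.125 × 8700 = 5937.5 − 175 + 1087.5 = 6850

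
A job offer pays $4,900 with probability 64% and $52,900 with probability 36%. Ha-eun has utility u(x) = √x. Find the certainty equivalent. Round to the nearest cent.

E[u] = 0.64·√4900 + 0.36·√52900 = 0.64·70 + 0.36·230 = 127.6
CE = (127.6)² = 16281.76

$16,281.76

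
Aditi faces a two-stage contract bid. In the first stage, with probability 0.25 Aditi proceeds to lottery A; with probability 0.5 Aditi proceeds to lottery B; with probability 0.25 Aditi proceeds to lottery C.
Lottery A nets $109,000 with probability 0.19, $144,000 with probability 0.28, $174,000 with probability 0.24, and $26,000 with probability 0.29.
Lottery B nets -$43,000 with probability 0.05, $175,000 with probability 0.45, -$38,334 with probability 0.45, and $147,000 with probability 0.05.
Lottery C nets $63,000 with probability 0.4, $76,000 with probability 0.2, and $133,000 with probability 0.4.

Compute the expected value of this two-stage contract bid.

$84,332.35

EV(A) = 0.19 × 109000 + 0.28 × 144000 + 0.24 × 174000 + 0.29 × 26000 = 20710 + 40320 + 41760 + 7540 = 110330
EV(B) = 0.05 × (-43000) + 0.45 × 175000 + 0.45 × (-38334) + 0.05 × 147000 = -2150 + 78750 − 17250.3 + 7350 = 66699.7
EV(C) = 0.4 × 63000 + 0.2 × 76000 + 0.4 × 133000 = 25200 + 15200 + 53200 = 93600
Overall = 0.25 × 110330 + 0.5 × 66699.7 + 0.25 × 93600 = 27582.5 + 33349.85 + 23400 = 84332.35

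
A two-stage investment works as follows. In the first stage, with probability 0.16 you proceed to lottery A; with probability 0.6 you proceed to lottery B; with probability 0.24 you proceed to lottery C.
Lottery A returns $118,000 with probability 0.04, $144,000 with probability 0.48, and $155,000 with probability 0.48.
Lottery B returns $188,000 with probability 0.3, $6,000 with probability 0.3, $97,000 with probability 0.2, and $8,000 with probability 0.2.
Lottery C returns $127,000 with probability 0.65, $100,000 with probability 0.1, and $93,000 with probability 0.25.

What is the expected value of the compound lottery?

$99,030.40

EV(A) = 0.04 × 118000 + 0.48 × 144000 + 0.48 × 155000 = 4720 + 69120 + 74400 = 148240
EV(B) = 0.3 × 188000 + 0.3 × 6000 + 0.2 × 97000 + 0.2 × 8000 = 56400 + 1800 + 19400 + 1600 = 79200
EV(C) = 0.65 × 127000 + 0.1 × 100000 + 0.25 × 93000 = 82550 + 10000 + 23250 = 115800
Overall = 0.16 × 148240 + 0.6 × 79200 + 0.24 × 115800 = 23718.4 + 47520 + 27792 = 99030.4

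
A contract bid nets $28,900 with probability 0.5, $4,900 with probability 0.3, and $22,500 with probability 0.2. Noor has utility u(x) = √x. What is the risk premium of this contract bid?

E[u] = 0.5·√28900 + 0.3·√4900 + 0.2·√22500 = 0.5·170 + 0.3·70 + 0.2·150 = 136
CE = (136)² = 18496
Risk premium = EV − CE = 20420 − 18496 = 1924

$1,924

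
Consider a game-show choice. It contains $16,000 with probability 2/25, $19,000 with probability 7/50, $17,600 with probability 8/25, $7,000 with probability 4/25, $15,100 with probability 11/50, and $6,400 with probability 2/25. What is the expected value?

EV = 2/25 × 16000 + 7/50 × 19000 + 8/25 × 17600 + 4/25 × 7000 + 11/50 × 15100 + 2/25 × 6400 = 1280 + 2660 + 5632 + 1120 + 3322 + 512 = 14526

$14,526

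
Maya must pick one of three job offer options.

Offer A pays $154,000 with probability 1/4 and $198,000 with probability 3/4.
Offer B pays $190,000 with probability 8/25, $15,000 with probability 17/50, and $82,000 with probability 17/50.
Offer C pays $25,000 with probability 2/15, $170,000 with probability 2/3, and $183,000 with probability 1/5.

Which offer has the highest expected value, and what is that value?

Offer A = 1/4 × 154000 + 3/4 × 198000 = 38500 + 148500 = 187000
Offer B = 8/25 × 190000 + 17/50 × 15000 + 17/50 × 82000 = 60800 + 5100 + 27880 = 93780
Offer C = 2/15 × 25000 + 2/3 × 170000 + 1/5 × 183000 = 3333.3333 + 113333.3333 + 36600 = 153266.6667

Offer A ($187,000)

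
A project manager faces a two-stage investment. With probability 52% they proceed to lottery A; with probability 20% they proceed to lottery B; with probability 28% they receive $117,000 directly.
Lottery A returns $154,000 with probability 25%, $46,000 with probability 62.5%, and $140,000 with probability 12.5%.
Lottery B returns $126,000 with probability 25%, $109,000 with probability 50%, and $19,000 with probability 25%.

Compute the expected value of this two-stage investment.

$94,980

EV(A) = 0.25 × 154000 + 0.625 × 46000 + 0.125 × 140000 = 38500 + 28750 + 17500 = 84750
EV(B) = 0.25 × 126000 + 0.5 × 109000 + 0.25 × 19000 = 31500 + 54500 + 4750 = 90750
Branch C: 117000 (certain)
Overall = 0.52 × 84750 + 0.2 × 90750 + 0.28 × 117000 = 44070 + 18150 + 32760 = 94980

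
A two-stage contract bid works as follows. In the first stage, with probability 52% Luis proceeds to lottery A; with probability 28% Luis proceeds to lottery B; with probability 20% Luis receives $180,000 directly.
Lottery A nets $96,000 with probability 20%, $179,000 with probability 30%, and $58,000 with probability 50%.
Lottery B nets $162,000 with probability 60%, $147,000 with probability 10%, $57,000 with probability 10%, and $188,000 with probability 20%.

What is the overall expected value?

EV(A) = 0.2 × 96000 + 0.3 × 179000 + 0.5 × 58000 = 19200 + 53700 + 29000 = 101900
EV(B) = 0.6 × 162000 + 0.1 × 147000 + 0.1 × 57000 + 0.2 × 188000 = 97200 + 14700 + 5700 + 37600 = 155200
Branch C: 180000 (certain)
Overall = 0.52 × 101900 + 0.28 × 155200 + 0.2 × 180000 = 52988 + 43456 + 36000 = 132444

$132,444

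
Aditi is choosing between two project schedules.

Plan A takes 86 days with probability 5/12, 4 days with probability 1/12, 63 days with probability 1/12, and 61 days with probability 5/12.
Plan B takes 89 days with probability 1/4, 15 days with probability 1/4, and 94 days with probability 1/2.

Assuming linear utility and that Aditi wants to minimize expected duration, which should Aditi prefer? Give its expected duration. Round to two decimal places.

Plan A = 5/12 × 86 + 1/12 × 4 + 1/12 × 63 + 5/12 × 61 = 35.8333 + 0.3333 + 5.25 + 25.4167 = 66.8333
Plan B = 1/4 × 89 + 1/4 × 15 + 1/2 × 94 = 22.25 + 3.75 + 47 = 73

Plan A (66.83 days)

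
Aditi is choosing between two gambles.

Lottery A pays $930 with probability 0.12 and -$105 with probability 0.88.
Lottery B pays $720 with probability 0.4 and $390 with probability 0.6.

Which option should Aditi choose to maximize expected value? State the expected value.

Lottery B ($522)

Lottery A = 0.12 × 930 + 0.88 × (-105) = 111.6 − 92.4 = 19.2
Lottery B = 0.4 × 720 + 0.6 × 390 = 288 + 234 = 522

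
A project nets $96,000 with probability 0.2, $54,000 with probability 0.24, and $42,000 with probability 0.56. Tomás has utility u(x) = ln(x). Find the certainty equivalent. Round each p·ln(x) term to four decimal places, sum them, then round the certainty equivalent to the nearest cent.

$52,627.81

E[u] = 0.2·ln(96000) + 0.24·ln(54000) + 0.56·ln(42000) = 2.2944 + 2.6152 + 5.9614 = 10.8710
CE = e^10.8710 ≈ 52627.81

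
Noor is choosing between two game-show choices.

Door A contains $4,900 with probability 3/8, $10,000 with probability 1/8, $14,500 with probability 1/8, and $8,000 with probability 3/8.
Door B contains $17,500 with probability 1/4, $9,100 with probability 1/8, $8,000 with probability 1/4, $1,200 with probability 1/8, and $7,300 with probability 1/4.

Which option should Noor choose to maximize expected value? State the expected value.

Door A = 3/8 × 4900 + 1/8 × 10000 + 1/8 × 14500 + 3/8 × 8000 = 1837.5 + 1250 + 1812.5 + 3000 = 7900
Door B = 1/4 × 17500 + 1/8 × 9100 + 1/4 × 8000 + 1/8 × 1200 + 1/4 × 7300 = 4375 + 1137.5 + 2000 + 150 + 1825 = 9487.5

Door B ($9,487.50)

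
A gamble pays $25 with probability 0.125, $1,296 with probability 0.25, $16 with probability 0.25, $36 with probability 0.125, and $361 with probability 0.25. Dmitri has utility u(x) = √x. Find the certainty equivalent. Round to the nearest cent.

E[u] = 0.125·√25 + 0.25·√1296 + 0.25·√16 + 0.125·√36 + 0.25·√361 = 0.125·5 + 0.25·36 + 0.25·4 + 0.125·6 + 0.25·19 = 16.125
CE = (16.125)² = 260.015625

$260.02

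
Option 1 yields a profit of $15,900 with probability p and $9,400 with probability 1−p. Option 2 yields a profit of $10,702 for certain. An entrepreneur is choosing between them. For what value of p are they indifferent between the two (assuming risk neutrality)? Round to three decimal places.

p = 0.200

p·15900 + (1−p)·9400 = 10702
6500p + 9400 = 10702
p = (10702 − 9400) / 6500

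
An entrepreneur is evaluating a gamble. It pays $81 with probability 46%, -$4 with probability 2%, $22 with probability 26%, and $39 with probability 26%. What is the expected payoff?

$53.04

EV = 0.46 × 81 + 0.02 × (-4) + 0.26 × 22 + 0.26 × 39 = 37.26 − 0.08 + 5.72 + 10.14 = 53.04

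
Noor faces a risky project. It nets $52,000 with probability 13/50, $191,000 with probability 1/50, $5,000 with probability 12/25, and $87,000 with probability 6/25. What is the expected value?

$40,620

EV = 13/50 × 52000 + 1/50 × 191000 + 12/25 × 5000 + 6/25 × 87000 = 13520 + 3820 + 2400 + 20880 = 40620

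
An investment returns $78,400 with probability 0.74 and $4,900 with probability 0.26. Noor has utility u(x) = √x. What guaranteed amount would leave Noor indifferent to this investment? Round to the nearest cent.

$50,805.16

E[u] = 0.74·√78400 + 0.26·√4900 = 0.74·280 + 0.26·70 = 225.4
CE = (225.4)² = 50805.16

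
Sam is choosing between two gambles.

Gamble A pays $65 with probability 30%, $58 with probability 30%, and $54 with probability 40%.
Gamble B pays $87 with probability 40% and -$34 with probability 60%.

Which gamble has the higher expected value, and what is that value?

Gamble A = 0.3 × 65 + 0.3 × 58 + 0.4 × 54 = 19.5 + 17.4 + 21.6 = 58.5
Gamble B = 0.4 × 87 + 0.6 × (-34) = 34.8 − 20.4 = 14.4

Gamble A ($58.50)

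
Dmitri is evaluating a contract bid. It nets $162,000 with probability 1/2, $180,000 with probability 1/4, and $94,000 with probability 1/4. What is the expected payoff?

$149,500

EV = 1/2 × 162000 + 1/4 × 180000 + 1/4 × 94000 = 81000 + 45000 + 23500 = 149500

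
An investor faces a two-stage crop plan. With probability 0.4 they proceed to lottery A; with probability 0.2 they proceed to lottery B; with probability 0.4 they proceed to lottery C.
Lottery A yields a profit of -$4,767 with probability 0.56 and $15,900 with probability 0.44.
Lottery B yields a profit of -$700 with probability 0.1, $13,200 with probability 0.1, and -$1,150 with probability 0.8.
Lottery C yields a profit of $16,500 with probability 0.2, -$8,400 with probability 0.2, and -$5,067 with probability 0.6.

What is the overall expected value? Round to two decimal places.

$1,228.51

EV(A) = 0.56 × (-4767) + 0.44 × 15900 = -2669.52 + 6996 = 4326.48
EV(B) = 0.1 × (-700) + 0.1 × 13200 + 0.8 × (-1150) = -70 + 1320 − 920 = 330
EV(C) = 0.2 × 16500 + 0.2 × (-8400) + 0.6 × (-5067) = 3300 − 1680 − 3040.2 = -1420.2
Overall = 0.4 × 4326.48 + 0.2 × 330 + 0.4 × (-1420.2) = 1730.592 + 66 − 568.08 = 1228.512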